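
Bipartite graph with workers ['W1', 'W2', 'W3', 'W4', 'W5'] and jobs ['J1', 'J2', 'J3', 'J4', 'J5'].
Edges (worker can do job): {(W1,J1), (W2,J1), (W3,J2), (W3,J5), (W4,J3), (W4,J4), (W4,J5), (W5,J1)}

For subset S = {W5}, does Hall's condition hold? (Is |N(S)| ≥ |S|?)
Yes: |N(S)| = 1, |S| = 1

Subset S = {W5}
Neighbors N(S) = {J1}

|N(S)| = 1, |S| = 1
Hall's condition: |N(S)| ≥ |S| is satisfied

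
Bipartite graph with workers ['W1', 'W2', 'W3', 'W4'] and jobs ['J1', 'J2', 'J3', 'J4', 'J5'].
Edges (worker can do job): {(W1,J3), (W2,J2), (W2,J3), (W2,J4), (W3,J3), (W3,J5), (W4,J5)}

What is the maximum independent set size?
Maximum independent set = 6

By König's theorem:
- Min vertex cover = Max matching = 3
- Max independent set = Total vertices - Min vertex cover
- Max independent set = 9 - 3 = 6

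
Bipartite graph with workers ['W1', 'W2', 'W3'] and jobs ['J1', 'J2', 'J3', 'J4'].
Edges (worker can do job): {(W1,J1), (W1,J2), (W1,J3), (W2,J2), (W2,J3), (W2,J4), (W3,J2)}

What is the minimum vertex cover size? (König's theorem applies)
Minimum vertex cover size = 3

By König's theorem: in bipartite graphs,
min vertex cover = max matching = 3

Maximum matching has size 3, so minimum vertex cover also has size 3.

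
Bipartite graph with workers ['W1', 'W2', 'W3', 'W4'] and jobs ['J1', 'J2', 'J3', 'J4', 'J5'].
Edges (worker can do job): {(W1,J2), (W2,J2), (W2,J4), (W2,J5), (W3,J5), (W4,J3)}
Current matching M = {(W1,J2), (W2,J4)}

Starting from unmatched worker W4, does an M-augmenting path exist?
Yes: W4 → J3

An M-augmenting path alternates non-matching / matching edges, starting and ending at unmatched vertices.
Path: W4 → J3
(J3 is unmatched in M, so the path is augmenting.)
Flipping edges along this path would increase |M| from 2 to 3.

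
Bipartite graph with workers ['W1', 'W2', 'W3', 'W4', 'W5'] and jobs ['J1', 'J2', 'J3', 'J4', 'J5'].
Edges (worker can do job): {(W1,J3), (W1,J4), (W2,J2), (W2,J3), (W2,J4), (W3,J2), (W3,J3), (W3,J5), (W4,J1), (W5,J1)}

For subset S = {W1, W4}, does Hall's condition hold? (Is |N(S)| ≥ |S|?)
Yes: |N(S)| = 3, |S| = 2

Subset S = {W1, W4}
Neighbors N(S) = {J1, J3, J4}

|N(S)| = 3, |S| = 2
Hall's condition: |N(S)| ≥ |S| is satisfied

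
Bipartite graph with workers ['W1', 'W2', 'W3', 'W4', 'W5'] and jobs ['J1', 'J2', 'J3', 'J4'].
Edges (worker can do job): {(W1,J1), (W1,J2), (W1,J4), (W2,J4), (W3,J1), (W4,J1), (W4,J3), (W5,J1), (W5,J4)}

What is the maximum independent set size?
Maximum independent set = 5

By König's theorem:
- Min vertex cover = Max matching = 4
- Max independent set = Total vertices - Min vertex cover
- Max independent set = 9 - 4 = 5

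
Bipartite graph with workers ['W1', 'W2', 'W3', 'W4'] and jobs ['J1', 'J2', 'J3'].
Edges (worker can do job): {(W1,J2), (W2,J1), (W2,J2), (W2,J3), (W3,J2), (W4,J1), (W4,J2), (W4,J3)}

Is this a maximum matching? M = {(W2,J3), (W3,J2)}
No, size 2 is not maximum

Proposed matching has size 2.
Maximum matching size for this graph: 3.

This is NOT maximum - can be improved to size 3.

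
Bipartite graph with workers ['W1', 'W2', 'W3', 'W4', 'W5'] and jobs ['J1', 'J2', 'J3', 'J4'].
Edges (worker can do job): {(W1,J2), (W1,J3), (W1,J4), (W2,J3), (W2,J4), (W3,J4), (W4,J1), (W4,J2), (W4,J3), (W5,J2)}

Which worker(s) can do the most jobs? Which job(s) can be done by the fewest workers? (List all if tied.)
Most versatile: W1, W4 (3 jobs); Least covered: J1 (1 workers)

Worker degrees (jobs they can do): W1:3, W2:2, W3:1, W4:3, W5:1
Job degrees (workers who can do it): J1:1, J2:3, J3:3, J4:3

Maximum worker degree is 3, achieved by: W1, W4
Minimum job degree is 1, achieved by: J1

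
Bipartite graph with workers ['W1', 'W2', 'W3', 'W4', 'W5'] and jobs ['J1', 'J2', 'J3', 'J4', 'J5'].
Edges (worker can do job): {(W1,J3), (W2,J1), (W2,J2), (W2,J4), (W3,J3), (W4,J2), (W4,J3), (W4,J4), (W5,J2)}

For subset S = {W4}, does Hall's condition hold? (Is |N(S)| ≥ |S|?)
Yes: |N(S)| = 3, |S| = 1

Subset S = {W4}
Neighbors N(S) = {J2, J3, J4}

|N(S)| = 3, |S| = 1
Hall's condition: |N(S)| ≥ |S| is satisfied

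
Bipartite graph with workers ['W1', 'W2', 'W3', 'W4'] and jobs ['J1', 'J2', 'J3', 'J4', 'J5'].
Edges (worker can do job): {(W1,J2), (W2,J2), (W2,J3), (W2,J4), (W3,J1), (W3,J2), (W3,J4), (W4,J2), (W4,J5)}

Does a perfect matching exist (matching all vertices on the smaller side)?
Yes, perfect matching exists (size 4)

Perfect matching: {(W1,J2), (W2,J3), (W3,J4), (W4,J5)}
All 4 vertices on the smaller side are matched.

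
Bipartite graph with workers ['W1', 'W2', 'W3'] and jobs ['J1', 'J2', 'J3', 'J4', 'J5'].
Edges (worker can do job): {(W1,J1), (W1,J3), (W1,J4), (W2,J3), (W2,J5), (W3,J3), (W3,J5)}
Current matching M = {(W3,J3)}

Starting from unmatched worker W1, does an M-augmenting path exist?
Yes: W1 → J1

An M-augmenting path alternates non-matching / matching edges, starting and ending at unmatched vertices.
Path: W1 → J1
(J1 is unmatched in M, so the path is augmenting.)
Flipping edges along this path would increase |M| from 1 to 2.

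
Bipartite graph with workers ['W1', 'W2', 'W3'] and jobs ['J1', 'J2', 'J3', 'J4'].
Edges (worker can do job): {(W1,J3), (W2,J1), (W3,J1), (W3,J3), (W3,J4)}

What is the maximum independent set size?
Maximum independent set = 4

By König's theorem:
- Min vertex cover = Max matching = 3
- Max independent set = Total vertices - Min vertex cover
- Max independent set = 7 - 3 = 4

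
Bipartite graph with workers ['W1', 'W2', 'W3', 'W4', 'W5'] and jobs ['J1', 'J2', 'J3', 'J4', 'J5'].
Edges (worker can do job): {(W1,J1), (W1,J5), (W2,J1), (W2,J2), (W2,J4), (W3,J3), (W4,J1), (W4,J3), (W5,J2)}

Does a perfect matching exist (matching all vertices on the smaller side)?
Yes, perfect matching exists (size 5)

Perfect matching: {(W1,J5), (W2,J4), (W3,J3), (W4,J1), (W5,J2)}
All 5 vertices on the smaller side are matched.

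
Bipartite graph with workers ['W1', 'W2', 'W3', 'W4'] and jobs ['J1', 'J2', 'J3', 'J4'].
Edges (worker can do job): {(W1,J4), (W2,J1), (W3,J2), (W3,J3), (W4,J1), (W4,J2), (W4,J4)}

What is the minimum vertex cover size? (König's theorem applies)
Minimum vertex cover size = 4

By König's theorem: in bipartite graphs,
min vertex cover = max matching = 4

Maximum matching has size 4, so minimum vertex cover also has size 4.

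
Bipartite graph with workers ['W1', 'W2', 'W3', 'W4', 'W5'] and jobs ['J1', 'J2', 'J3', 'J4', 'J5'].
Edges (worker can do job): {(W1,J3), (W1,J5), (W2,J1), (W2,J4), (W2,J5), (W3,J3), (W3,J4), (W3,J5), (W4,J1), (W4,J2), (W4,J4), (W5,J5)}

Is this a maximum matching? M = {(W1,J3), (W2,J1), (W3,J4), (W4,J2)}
No, size 4 is not maximum

Proposed matching has size 4.
Maximum matching size for this graph: 5.

This is NOT maximum - can be improved to size 5.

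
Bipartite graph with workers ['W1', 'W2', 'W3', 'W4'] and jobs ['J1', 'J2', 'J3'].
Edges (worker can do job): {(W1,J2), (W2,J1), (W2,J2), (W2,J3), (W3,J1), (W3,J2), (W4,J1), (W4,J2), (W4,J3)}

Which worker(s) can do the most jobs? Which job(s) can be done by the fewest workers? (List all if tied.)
Most versatile: W2, W4 (3 jobs); Least covered: J3 (2 workers)

Worker degrees (jobs they can do): W1:1, W2:3, W3:2, W4:3
Job degrees (workers who can do it): J1:3, J2:4, J3:2

Maximum worker degree is 3, achieved by: W2, W4
Minimum job degree is 2, achieved by: J3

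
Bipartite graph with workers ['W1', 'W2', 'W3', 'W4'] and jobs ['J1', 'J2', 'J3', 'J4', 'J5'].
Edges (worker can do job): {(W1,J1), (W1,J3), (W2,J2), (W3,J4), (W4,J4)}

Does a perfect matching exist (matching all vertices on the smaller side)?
No, maximum matching has size 3 < 4

Maximum matching has size 3, need 4 for perfect matching.
Unmatched workers: ['W3']
Unmatched jobs: ['J5', 'J1']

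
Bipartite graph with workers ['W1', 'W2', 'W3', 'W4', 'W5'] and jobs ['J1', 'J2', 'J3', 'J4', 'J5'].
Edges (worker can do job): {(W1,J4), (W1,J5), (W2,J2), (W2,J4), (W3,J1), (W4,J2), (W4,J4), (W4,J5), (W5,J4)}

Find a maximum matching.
Matching: {(W2,J2), (W3,J1), (W4,J5), (W5,J4)}

Maximum matching (size 4):
  W2 → J2
  W3 → J1
  W4 → J5
  W5 → J4

Each worker is assigned to at most one job, and each job to at most one worker.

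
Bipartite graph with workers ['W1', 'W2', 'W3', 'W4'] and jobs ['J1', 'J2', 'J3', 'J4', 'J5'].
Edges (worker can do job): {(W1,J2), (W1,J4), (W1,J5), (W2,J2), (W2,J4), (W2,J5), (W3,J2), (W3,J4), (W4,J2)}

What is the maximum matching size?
Maximum matching size = 3

Maximum matching: {(W1,J5), (W3,J4), (W4,J2)}
Size: 3

This assigns 3 workers to 3 distinct jobs.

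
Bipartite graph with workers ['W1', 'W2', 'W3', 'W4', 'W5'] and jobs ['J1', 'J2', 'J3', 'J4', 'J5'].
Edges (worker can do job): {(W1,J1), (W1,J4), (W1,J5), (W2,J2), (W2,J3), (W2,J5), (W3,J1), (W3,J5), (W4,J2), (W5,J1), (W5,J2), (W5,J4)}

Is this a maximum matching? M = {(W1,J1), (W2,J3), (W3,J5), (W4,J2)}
No, size 4 is not maximum

Proposed matching has size 4.
Maximum matching size for this graph: 5.

This is NOT maximum - can be improved to size 5.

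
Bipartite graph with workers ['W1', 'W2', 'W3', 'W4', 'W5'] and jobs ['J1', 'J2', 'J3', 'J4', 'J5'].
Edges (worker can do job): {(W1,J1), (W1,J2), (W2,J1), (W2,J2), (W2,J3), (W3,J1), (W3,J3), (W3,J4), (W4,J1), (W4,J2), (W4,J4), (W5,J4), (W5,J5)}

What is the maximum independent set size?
Maximum independent set = 5

By König's theorem:
- Min vertex cover = Max matching = 5
- Max independent set = Total vertices - Min vertex cover
- Max independent set = 10 - 5 = 5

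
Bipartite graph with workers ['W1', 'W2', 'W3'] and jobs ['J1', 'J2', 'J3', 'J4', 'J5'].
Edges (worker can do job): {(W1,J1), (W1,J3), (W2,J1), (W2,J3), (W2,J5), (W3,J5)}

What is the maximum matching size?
Maximum matching size = 3

Maximum matching: {(W1,J3), (W2,J1), (W3,J5)}
Size: 3

This assigns 3 workers to 3 distinct jobs.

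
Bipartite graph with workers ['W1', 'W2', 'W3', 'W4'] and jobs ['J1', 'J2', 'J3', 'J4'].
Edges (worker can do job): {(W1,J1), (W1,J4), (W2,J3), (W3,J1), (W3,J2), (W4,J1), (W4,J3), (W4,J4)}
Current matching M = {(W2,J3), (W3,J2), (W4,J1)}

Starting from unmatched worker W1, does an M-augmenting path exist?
Yes: W1 → J4

An M-augmenting path alternates non-matching / matching edges, starting and ending at unmatched vertices.
Path: W1 → J4
(J4 is unmatched in M, so the path is augmenting.)
Flipping edges along this path would increase |M| from 3 to 4.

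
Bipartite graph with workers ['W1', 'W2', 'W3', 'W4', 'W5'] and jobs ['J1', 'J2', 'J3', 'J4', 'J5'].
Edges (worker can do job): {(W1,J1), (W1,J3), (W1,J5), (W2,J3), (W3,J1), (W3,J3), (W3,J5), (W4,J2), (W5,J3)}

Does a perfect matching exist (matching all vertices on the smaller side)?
No, maximum matching has size 4 < 5

Maximum matching has size 4, need 5 for perfect matching.
Unmatched workers: ['W2']
Unmatched jobs: ['J4']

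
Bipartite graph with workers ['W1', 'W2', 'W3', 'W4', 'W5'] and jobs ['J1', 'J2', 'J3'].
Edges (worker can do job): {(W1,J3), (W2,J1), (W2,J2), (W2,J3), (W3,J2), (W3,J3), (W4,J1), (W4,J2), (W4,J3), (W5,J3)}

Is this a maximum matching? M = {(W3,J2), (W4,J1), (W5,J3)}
Yes, size 3 is maximum

Proposed matching has size 3.
Maximum matching size for this graph: 3.

This is a maximum matching.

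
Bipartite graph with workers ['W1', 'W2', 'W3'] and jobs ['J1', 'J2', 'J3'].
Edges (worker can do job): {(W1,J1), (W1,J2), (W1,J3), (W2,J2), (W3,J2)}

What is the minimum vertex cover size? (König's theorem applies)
Minimum vertex cover size = 2

By König's theorem: in bipartite graphs,
min vertex cover = max matching = 2

Maximum matching has size 2, so minimum vertex cover also has size 2.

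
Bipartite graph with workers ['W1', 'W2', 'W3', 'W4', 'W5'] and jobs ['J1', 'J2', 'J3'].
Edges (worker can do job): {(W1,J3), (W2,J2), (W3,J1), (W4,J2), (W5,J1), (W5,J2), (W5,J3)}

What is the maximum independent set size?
Maximum independent set = 5

By König's theorem:
- Min vertex cover = Max matching = 3
- Max independent set = Total vertices - Min vertex cover
- Max independent set = 8 - 3 = 5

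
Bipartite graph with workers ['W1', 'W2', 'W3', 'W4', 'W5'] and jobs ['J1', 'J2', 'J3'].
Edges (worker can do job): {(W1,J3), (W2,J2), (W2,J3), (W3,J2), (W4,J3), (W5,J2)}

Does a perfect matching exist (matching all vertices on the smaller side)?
No, maximum matching has size 2 < 3

Maximum matching has size 2, need 3 for perfect matching.
Unmatched workers: ['W5', 'W1', 'W2']
Unmatched jobs: ['J1']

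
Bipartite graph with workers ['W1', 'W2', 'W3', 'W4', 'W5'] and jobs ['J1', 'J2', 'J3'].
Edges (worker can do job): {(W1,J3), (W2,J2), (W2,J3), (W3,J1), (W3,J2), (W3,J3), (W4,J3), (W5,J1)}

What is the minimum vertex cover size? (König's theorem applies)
Minimum vertex cover size = 3

By König's theorem: in bipartite graphs,
min vertex cover = max matching = 3

Maximum matching has size 3, so minimum vertex cover also has size 3.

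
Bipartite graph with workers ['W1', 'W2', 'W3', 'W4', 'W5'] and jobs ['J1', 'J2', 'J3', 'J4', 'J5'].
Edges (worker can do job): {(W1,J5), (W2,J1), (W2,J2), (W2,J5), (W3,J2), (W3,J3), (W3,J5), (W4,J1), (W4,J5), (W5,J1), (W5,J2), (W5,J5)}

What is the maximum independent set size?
Maximum independent set = 6

By König's theorem:
- Min vertex cover = Max matching = 4
- Max independent set = Total vertices - Min vertex cover
- Max independent set = 10 - 4 = 6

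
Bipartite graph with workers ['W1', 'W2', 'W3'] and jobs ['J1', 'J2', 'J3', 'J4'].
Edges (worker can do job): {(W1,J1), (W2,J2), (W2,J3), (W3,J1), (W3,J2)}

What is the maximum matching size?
Maximum matching size = 3

Maximum matching: {(W1,J1), (W2,J3), (W3,J2)}
Size: 3

This assigns 3 workers to 3 distinct jobs.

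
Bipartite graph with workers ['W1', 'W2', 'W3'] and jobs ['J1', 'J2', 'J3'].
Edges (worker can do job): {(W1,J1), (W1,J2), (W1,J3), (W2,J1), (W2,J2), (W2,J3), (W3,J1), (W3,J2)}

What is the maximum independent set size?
Maximum independent set = 3

By König's theorem:
- Min vertex cover = Max matching = 3
- Max independent set = Total vertices - Min vertex cover
- Max independent set = 6 - 3 = 3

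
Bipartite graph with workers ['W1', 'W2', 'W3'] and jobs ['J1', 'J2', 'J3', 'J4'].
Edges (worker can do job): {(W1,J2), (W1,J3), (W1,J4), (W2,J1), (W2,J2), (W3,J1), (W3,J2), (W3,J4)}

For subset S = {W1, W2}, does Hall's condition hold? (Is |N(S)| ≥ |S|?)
Yes: |N(S)| = 4, |S| = 2

Subset S = {W1, W2}
Neighbors N(S) = {J1, J2, J3, J4}

|N(S)| = 4, |S| = 2
Hall's condition: |N(S)| ≥ |S| is satisfied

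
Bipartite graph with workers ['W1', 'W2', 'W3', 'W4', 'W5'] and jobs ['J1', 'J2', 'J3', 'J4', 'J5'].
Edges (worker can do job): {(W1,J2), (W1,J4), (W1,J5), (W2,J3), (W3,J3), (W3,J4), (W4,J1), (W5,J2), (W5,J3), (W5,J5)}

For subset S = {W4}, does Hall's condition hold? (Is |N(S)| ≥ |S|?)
Yes: |N(S)| = 1, |S| = 1

Subset S = {W4}
Neighbors N(S) = {J1}

|N(S)| = 1, |S| = 1
Hall's condition: |N(S)| ≥ |S| is satisfied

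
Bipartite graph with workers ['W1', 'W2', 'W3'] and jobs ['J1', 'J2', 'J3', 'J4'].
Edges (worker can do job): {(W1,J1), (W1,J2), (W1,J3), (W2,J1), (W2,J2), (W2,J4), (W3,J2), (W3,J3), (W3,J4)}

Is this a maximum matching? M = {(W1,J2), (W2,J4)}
No, size 2 is not maximum

Proposed matching has size 2.
Maximum matching size for this graph: 3.

This is NOT maximum - can be improved to size 3.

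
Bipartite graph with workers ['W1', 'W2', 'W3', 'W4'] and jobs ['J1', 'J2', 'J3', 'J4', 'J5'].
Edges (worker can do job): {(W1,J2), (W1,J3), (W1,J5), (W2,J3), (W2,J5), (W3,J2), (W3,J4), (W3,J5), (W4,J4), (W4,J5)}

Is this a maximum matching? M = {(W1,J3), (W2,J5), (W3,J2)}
No, size 3 is not maximum

Proposed matching has size 3.
Maximum matching size for this graph: 4.

This is NOT maximum - can be improved to size 4.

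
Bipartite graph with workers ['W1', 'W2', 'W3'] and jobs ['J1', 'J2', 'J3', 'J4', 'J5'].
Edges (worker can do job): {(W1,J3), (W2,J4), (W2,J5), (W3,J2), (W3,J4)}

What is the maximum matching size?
Maximum matching size = 3

Maximum matching: {(W1,J3), (W2,J5), (W3,J4)}
Size: 3

This assigns 3 workers to 3 distinct jobs.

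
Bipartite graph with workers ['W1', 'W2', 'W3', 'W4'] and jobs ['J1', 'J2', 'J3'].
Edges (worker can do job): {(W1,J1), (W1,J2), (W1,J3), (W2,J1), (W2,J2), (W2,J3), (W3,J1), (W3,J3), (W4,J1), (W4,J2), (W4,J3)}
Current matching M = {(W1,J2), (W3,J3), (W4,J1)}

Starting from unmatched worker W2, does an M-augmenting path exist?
No augmenting path from W2

Alternating search from W2 reaches jobs: {J1, J2, J3}.
Every reachable job is already matched in M, and following those matched edges back to workers exposes no further unvisited jobs.
No M-augmenting path from W2 exists.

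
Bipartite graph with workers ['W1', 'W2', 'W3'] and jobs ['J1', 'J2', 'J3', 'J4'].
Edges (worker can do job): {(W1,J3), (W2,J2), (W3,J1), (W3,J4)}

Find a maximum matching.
Matching: {(W1,J3), (W2,J2), (W3,J1)}

Maximum matching (size 3):
  W1 → J3
  W2 → J2
  W3 → J1

Each worker is assigned to at most one job, and each job to at most one worker.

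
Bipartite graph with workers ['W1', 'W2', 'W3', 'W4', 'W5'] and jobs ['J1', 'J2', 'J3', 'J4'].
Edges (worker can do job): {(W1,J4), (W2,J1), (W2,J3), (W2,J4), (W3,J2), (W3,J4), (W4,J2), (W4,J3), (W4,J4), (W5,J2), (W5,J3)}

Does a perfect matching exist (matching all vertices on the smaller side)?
Yes, perfect matching exists (size 4)

Perfect matching: {(W2,J1), (W3,J2), (W4,J4), (W5,J3)}
All 4 vertices on the smaller side are matched.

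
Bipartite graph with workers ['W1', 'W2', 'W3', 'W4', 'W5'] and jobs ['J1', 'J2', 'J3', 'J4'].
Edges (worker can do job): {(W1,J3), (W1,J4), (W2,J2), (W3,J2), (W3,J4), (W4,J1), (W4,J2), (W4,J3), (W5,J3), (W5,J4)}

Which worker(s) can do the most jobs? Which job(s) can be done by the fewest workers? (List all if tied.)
Most versatile: W4 (3 jobs); Least covered: J1 (1 workers)

Worker degrees (jobs they can do): W1:2, W2:1, W3:2, W4:3, W5:2
Job degrees (workers who can do it): J1:1, J2:3, J3:3, J4:3

Maximum worker degree is 3, achieved by: W4
Minimum job degree is 1, achieved by: J1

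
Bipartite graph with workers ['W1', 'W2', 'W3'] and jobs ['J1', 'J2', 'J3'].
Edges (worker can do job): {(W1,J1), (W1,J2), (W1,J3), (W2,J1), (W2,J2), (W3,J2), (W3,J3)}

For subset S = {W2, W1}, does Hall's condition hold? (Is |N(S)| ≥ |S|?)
Yes: |N(S)| = 3, |S| = 2

Subset S = {W2, W1}
Neighbors N(S) = {J1, J2, J3}

|N(S)| = 3, |S| = 2
Hall's condition: |N(S)| ≥ |S| is satisfied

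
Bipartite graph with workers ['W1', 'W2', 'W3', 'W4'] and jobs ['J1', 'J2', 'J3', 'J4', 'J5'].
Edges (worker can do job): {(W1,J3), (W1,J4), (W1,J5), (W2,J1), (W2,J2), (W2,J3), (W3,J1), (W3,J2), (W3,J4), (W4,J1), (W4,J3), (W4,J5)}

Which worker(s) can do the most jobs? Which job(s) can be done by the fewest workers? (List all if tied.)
Most versatile: W1, W2, W3, W4 (3 jobs); Least covered: J2, J4, J5 (2 workers)

Worker degrees (jobs they can do): W1:3, W2:3, W3:3, W4:3
Job degrees (workers who can do it): J1:3, J2:2, J3:3, J4:2, J5:2

Maximum worker degree is 3, achieved by: W1, W2, W3, W4
Minimum job degree is 2, achieved by: J2, J4, J5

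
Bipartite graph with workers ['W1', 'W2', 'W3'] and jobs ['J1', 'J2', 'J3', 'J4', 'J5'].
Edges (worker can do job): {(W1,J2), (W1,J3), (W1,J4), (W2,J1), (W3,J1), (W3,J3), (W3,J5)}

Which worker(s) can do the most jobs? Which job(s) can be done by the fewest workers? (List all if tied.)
Most versatile: W1, W3 (3 jobs); Least covered: J2, J4, J5 (1 workers)

Worker degrees (jobs they can do): W1:3, W2:1, W3:3
Job degrees (workers who can do it): J1:2, J2:1, J3:2, J4:1, J5:1

Maximum worker degree is 3, achieved by: W1, W3
Minimum job degree is 1, achieved by: J2, J4, J5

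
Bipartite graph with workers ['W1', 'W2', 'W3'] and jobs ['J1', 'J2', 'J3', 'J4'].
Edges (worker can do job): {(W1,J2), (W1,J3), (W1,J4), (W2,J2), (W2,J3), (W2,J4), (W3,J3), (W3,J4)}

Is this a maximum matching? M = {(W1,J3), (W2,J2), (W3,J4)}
Yes, size 3 is maximum

Proposed matching has size 3.
Maximum matching size for this graph: 3.

This is a maximum matching.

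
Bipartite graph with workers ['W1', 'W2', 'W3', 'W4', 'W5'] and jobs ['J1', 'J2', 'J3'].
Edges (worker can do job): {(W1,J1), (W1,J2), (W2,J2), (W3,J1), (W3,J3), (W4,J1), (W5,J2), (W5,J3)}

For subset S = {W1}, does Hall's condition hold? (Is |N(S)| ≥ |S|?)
Yes: |N(S)| = 2, |S| = 1

Subset S = {W1}
Neighbors N(S) = {J1, J2}

|N(S)| = 2, |S| = 1
Hall's condition: |N(S)| ≥ |S| is satisfied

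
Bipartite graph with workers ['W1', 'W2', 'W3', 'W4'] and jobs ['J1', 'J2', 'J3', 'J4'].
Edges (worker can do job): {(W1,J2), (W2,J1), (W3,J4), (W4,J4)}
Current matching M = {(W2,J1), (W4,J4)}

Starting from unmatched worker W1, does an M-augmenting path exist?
Yes: W1 → J2

An M-augmenting path alternates non-matching / matching edges, starting and ending at unmatched vertices.
Path: W1 → J2
(J2 is unmatched in M, so the path is augmenting.)
Flipping edges along this path would increase |M| from 2 to 3.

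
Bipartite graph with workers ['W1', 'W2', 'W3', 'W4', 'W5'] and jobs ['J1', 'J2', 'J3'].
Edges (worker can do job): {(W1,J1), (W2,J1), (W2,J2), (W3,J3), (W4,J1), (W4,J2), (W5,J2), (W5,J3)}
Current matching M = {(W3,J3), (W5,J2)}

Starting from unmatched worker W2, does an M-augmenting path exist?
Yes: W2 → J1

An M-augmenting path alternates non-matching / matching edges, starting and ending at unmatched vertices.
Path: W2 → J1
(J1 is unmatched in M, so the path is augmenting.)
Flipping edges along this path would increase |M| from 2 to 3.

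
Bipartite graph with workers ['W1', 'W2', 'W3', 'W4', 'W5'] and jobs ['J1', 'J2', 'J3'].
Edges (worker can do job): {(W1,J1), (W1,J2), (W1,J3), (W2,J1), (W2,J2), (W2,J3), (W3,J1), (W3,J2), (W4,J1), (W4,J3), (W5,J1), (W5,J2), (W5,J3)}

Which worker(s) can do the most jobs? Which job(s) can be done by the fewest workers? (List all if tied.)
Most versatile: W1, W2, W5 (3 jobs); Least covered: J2, J3 (4 workers)

Worker degrees (jobs they can do): W1:3, W2:3, W3:2, W4:2, W5:3
Job degrees (workers who can do it): J1:5, J2:4, J3:4

Maximum worker degree is 3, achieved by: W1, W2, W5
Minimum job degree is 4, achieved by: J2, J3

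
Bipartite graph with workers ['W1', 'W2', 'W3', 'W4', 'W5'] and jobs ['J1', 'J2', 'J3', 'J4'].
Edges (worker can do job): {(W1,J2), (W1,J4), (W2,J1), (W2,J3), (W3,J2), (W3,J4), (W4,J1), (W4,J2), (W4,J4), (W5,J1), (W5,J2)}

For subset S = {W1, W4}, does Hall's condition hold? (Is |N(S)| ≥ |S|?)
Yes: |N(S)| = 3, |S| = 2

Subset S = {W1, W4}
Neighbors N(S) = {J1, J2, J4}

|N(S)| = 3, |S| = 2
Hall's condition: |N(S)| ≥ |S| is satisfied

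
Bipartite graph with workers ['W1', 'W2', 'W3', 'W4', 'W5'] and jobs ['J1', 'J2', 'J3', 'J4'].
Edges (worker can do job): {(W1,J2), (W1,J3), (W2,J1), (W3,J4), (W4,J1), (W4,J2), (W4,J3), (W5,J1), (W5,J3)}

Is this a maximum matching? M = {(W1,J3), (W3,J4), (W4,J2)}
No, size 3 is not maximum

Proposed matching has size 3.
Maximum matching size for this graph: 4.

This is NOT maximum - can be improved to size 4.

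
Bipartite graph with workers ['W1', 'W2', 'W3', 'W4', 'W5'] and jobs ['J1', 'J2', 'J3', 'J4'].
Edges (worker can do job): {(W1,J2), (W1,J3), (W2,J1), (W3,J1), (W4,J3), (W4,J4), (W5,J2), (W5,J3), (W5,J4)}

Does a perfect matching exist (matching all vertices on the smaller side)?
Yes, perfect matching exists (size 4)

Perfect matching: {(W1,J2), (W3,J1), (W4,J3), (W5,J4)}
All 4 vertices on the smaller side are matched.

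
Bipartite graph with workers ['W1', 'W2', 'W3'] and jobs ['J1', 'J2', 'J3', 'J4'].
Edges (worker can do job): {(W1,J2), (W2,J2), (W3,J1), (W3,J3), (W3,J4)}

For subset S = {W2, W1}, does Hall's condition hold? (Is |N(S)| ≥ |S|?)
No: |N(S)| = 1, |S| = 2

Subset S = {W2, W1}
Neighbors N(S) = {J2}

|N(S)| = 1, |S| = 2
Hall's condition: |N(S)| ≥ |S| is NOT satisfied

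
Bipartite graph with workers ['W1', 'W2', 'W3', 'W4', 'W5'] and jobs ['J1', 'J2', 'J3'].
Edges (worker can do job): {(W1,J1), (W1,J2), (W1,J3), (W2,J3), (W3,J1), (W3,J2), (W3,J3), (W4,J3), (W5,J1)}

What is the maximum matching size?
Maximum matching size = 3

Maximum matching: {(W3,J2), (W4,J3), (W5,J1)}
Size: 3

This assigns 3 workers to 3 distinct jobs.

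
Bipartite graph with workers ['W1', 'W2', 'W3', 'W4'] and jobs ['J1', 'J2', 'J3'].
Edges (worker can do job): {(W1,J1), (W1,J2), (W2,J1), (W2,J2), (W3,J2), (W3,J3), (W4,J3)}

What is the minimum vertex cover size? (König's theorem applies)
Minimum vertex cover size = 3

By König's theorem: in bipartite graphs,
min vertex cover = max matching = 3

Maximum matching has size 3, so minimum vertex cover also has size 3.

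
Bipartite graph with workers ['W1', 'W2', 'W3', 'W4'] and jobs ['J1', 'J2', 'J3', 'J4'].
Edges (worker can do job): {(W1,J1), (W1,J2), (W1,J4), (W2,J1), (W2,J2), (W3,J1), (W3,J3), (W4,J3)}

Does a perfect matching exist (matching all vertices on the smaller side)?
Yes, perfect matching exists (size 4)

Perfect matching: {(W1,J4), (W2,J2), (W3,J1), (W4,J3)}
All 4 vertices on the smaller side are matched.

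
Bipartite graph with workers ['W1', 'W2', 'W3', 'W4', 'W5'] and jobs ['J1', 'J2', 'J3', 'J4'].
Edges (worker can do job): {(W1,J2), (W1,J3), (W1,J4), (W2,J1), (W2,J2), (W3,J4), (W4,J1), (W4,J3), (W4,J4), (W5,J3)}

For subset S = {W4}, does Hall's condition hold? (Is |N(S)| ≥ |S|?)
Yes: |N(S)| = 3, |S| = 1

Subset S = {W4}
Neighbors N(S) = {J1, J3, J4}

|N(S)| = 3, |S| = 1
Hall's condition: |N(S)| ≥ |S| is satisfied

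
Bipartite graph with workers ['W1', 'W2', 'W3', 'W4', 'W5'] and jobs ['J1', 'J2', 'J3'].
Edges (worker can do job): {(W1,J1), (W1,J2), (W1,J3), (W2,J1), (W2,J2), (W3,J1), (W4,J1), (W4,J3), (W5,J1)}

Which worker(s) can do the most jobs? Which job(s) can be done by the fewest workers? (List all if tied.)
Most versatile: W1 (3 jobs); Least covered: J2, J3 (2 workers)

Worker degrees (jobs they can do): W1:3, W2:2, W3:1, W4:2, W5:1
Job degrees (workers who can do it): J1:5, J2:2, J3:2

Maximum worker degree is 3, achieved by: W1
Minimum job degree is 2, achieved by: J2, J3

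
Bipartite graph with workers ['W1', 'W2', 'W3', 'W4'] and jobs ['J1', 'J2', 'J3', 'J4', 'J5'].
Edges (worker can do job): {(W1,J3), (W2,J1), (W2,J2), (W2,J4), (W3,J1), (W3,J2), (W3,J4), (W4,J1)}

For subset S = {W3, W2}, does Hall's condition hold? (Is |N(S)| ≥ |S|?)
Yes: |N(S)| = 3, |S| = 2

Subset S = {W3, W2}
Neighbors N(S) = {J1, J2, J4}

|N(S)| = 3, |S| = 2
Hall's condition: |N(S)| ≥ |S| is satisfied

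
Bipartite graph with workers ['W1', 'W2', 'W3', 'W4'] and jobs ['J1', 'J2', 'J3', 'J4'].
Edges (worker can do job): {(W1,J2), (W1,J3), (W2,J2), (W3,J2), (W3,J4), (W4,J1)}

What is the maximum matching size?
Maximum matching size = 4

Maximum matching: {(W1,J3), (W2,J2), (W3,J4), (W4,J1)}
Size: 4

This assigns 4 workers to 4 distinct jobs.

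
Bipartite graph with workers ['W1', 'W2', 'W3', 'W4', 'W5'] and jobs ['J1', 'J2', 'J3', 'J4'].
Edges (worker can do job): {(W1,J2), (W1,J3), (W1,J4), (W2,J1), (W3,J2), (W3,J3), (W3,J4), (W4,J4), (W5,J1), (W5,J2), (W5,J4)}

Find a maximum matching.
Matching: {(W1,J3), (W2,J1), (W3,J2), (W5,J4)}

Maximum matching (size 4):
  W1 → J3
  W2 → J1
  W3 → J2
  W5 → J4

Each worker is assigned to at most one job, and each job to at most one worker.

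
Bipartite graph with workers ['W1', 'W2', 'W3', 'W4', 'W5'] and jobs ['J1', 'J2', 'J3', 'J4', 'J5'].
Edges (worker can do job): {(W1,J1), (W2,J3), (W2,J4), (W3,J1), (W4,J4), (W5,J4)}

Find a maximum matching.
Matching: {(W2,J3), (W3,J1), (W5,J4)}

Maximum matching (size 3):
  W2 → J3
  W3 → J1
  W5 → J4

Each worker is assigned to at most one job, and each job to at most one worker.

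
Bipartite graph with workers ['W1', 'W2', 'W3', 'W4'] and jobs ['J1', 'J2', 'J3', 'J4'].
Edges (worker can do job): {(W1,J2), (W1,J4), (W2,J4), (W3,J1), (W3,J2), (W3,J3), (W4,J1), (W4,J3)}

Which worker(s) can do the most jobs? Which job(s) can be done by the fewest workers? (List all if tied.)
Most versatile: W3 (3 jobs); Least covered: J1, J2, J3, J4 (2 workers)

Worker degrees (jobs they can do): W1:2, W2:1, W3:3, W4:2
Job degrees (workers who can do it): J1:2, J2:2, J3:2, J4:2

Maximum worker degree is 3, achieved by: W3
Minimum job degree is 2, achieved by: J1, J2, J3, J4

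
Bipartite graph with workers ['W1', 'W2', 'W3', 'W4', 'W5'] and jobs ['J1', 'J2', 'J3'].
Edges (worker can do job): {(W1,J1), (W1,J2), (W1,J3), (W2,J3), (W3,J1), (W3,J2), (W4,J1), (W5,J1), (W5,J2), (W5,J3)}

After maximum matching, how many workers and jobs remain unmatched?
Unmatched: 2 workers, 0 jobs

Maximum matching size: 3
Workers: 5 total, 3 matched, 2 unmatched
Jobs: 3 total, 3 matched, 0 unmatched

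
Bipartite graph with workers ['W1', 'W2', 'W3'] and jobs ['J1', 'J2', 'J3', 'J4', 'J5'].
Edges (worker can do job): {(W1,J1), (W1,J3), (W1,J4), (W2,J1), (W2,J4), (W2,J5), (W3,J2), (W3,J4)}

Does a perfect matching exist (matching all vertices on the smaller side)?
Yes, perfect matching exists (size 3)

Perfect matching: {(W1,J3), (W2,J4), (W3,J2)}
All 3 vertices on the smaller side are matched.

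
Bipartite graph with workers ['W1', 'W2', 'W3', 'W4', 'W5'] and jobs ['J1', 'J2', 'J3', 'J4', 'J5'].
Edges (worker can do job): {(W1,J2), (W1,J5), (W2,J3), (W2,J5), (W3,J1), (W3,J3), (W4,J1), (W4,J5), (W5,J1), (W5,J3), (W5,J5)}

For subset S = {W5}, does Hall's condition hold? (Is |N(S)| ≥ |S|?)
Yes: |N(S)| = 3, |S| = 1

Subset S = {W5}
Neighbors N(S) = {J1, J3, J5}

|N(S)| = 3, |S| = 1
Hall's condition: |N(S)| ≥ |S| is satisfied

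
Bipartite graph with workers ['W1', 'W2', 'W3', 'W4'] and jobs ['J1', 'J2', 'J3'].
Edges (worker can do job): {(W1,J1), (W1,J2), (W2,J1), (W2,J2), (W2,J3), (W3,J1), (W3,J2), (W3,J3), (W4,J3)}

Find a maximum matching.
Matching: {(W1,J1), (W3,J2), (W4,J3)}

Maximum matching (size 3):
  W1 → J1
  W3 → J2
  W4 → J3

Each worker is assigned to at most one job, and each job to at most one worker.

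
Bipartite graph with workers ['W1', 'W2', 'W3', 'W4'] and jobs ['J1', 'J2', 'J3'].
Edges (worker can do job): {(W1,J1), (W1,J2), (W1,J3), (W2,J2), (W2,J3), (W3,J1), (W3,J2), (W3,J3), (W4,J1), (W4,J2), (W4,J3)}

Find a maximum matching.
Matching: {(W1,J3), (W3,J2), (W4,J1)}

Maximum matching (size 3):
  W1 → J3
  W3 → J2
  W4 → J1

Each worker is assigned to at most one job, and each job to at most one worker.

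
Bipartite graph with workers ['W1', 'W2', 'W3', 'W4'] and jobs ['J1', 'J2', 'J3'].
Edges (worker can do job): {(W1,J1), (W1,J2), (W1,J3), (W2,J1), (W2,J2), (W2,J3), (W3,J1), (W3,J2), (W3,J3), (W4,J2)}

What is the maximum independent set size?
Maximum independent set = 4

By König's theorem:
- Min vertex cover = Max matching = 3
- Max independent set = Total vertices - Min vertex cover
- Max independent set = 7 - 3 = 4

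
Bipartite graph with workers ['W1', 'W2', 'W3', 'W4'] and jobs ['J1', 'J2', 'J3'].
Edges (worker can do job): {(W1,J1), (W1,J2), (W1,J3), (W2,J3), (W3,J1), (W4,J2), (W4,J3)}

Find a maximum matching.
Matching: {(W1,J3), (W3,J1), (W4,J2)}

Maximum matching (size 3):
  W1 → J3
  W3 → J1
  W4 → J2

Each worker is assigned to at most one job, and each job to at most one worker.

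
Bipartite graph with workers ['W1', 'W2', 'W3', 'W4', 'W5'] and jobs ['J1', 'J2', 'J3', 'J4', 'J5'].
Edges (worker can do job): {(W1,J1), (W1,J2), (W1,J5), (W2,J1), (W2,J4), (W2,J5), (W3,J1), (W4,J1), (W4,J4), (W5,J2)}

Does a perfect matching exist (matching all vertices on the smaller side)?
No, maximum matching has size 4 < 5

Maximum matching has size 4, need 5 for perfect matching.
Unmatched workers: ['W2']
Unmatched jobs: ['J3']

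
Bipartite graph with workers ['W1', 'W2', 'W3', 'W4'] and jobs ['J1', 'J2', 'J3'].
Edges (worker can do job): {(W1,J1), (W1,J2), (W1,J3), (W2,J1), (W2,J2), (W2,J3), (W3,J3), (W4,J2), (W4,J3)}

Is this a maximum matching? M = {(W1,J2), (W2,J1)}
No, size 2 is not maximum

Proposed matching has size 2.
Maximum matching size for this graph: 3.

This is NOT maximum - can be improved to size 3.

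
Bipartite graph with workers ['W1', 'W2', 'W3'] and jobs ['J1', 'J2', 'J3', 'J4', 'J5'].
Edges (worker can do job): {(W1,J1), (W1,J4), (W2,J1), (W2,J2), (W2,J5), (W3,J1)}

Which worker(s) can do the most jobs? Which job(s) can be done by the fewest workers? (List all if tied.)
Most versatile: W2 (3 jobs); Least covered: J3 (0 workers)

Worker degrees (jobs they can do): W1:2, W2:3, W3:1
Job degrees (workers who can do it): J1:3, J2:1, J3:0, J4:1, J5:1

Maximum worker degree is 3, achieved by: W2
Minimum job degree is 0, achieved by: J3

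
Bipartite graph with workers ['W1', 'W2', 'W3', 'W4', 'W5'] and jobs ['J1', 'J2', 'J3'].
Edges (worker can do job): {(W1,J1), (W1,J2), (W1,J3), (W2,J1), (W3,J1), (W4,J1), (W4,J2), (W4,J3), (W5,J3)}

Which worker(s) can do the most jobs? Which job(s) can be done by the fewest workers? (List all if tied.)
Most versatile: W1, W4 (3 jobs); Least covered: J2 (2 workers)

Worker degrees (jobs they can do): W1:3, W2:1, W3:1, W4:3, W5:1
Job degrees (workers who can do it): J1:4, J2:2, J3:3

Maximum worker degree is 3, achieved by: W1, W4
Minimum job degree is 2, achieved by: J2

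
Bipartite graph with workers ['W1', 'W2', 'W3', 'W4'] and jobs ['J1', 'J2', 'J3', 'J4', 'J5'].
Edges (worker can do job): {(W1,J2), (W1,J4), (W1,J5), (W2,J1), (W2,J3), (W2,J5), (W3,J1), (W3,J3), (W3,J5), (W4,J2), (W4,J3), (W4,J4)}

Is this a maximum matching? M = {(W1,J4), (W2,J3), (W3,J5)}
No, size 3 is not maximum

Proposed matching has size 3.
Maximum matching size for this graph: 4.

This is NOT maximum - can be improved to size 4.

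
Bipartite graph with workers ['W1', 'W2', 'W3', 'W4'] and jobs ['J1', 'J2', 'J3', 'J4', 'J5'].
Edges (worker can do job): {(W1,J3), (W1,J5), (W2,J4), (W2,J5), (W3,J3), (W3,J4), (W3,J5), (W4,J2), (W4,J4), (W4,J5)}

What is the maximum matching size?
Maximum matching size = 4

Maximum matching: {(W1,J3), (W2,J4), (W3,J5), (W4,J2)}
Size: 4

This assigns 4 workers to 4 distinct jobs.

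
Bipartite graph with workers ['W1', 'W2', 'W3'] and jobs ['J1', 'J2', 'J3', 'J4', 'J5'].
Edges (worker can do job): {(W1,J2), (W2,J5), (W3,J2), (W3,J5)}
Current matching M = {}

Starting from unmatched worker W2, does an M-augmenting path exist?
Yes: W2 → J5

An M-augmenting path alternates non-matching / matching edges, starting and ending at unmatched vertices.
Path: W2 → J5
(J5 is unmatched in M, so the path is augmenting.)
Flipping edges along this path would increase |M| from 0 to 1.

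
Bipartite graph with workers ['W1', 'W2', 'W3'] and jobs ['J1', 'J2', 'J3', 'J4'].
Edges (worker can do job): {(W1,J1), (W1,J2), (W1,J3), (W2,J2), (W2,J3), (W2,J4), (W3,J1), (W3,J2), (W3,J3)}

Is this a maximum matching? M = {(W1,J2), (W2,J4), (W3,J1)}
Yes, size 3 is maximum

Proposed matching has size 3.
Maximum matching size for this graph: 3.

This is a maximum matching.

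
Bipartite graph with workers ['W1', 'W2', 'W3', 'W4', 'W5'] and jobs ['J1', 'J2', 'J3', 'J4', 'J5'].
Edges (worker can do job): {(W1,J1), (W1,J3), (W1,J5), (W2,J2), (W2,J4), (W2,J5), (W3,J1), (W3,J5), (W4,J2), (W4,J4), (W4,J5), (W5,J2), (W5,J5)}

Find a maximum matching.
Matching: {(W1,J3), (W2,J5), (W3,J1), (W4,J4), (W5,J2)}

Maximum matching (size 5):
  W1 → J3
  W2 → J5
  W3 → J1
  W4 → J4
  W5 → J2

Each worker is assigned to at most one job, and each job to at most one worker.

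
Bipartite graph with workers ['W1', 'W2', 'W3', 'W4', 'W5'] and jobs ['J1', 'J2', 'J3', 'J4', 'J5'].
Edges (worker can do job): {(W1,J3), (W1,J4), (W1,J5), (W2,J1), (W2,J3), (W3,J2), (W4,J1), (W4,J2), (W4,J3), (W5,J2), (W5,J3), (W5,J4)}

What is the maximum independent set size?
Maximum independent set = 5

By König's theorem:
- Min vertex cover = Max matching = 5
- Max independent set = Total vertices - Min vertex cover
- Max independent set = 10 - 5 = 5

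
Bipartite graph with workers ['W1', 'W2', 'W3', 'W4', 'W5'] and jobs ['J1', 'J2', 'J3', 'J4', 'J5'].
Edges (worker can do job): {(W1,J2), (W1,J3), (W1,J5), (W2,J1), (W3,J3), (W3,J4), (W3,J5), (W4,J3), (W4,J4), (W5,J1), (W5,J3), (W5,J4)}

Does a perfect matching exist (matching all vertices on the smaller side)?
Yes, perfect matching exists (size 5)

Perfect matching: {(W1,J2), (W2,J1), (W3,J5), (W4,J4), (W5,J3)}
All 5 vertices on the smaller side are matched.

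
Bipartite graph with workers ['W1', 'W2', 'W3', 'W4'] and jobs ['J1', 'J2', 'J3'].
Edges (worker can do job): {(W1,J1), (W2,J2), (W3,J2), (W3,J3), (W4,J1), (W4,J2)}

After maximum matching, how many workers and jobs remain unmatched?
Unmatched: 1 workers, 0 jobs

Maximum matching size: 3
Workers: 4 total, 3 matched, 1 unmatched
Jobs: 3 total, 3 matched, 0 unmatched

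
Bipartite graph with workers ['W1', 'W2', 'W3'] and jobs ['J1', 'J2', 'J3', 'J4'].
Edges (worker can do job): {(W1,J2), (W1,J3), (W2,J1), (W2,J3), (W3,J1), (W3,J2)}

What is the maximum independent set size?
Maximum independent set = 4

By König's theorem:
- Min vertex cover = Max matching = 3
- Max independent set = Total vertices - Min vertex cover
- Max independent set = 7 - 3 = 4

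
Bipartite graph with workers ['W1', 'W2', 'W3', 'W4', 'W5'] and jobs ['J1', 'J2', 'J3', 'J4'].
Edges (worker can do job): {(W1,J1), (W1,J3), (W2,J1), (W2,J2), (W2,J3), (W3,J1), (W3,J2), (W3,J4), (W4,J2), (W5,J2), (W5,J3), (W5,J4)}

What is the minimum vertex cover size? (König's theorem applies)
Minimum vertex cover size = 4

By König's theorem: in bipartite graphs,
min vertex cover = max matching = 4

Maximum matching has size 4, so minimum vertex cover also has size 4.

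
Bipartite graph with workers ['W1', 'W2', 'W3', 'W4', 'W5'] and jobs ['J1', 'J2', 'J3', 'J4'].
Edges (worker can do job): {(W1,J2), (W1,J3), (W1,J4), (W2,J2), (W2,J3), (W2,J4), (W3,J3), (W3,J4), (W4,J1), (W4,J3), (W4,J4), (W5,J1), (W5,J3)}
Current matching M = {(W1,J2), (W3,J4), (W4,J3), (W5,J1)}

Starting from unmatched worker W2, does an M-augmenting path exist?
No augmenting path from W2

Alternating search from W2 reaches jobs: {J1, J2, J3, J4}.
Every reachable job is already matched in M, and following those matched edges back to workers exposes no further unvisited jobs.
No M-augmenting path from W2 exists.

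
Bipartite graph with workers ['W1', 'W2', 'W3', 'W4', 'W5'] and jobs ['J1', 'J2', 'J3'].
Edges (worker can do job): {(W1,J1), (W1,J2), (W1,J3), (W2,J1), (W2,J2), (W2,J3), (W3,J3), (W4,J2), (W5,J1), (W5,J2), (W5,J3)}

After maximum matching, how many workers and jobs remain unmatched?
Unmatched: 2 workers, 0 jobs

Maximum matching size: 3
Workers: 5 total, 3 matched, 2 unmatched
Jobs: 3 total, 3 matched, 0 unmatched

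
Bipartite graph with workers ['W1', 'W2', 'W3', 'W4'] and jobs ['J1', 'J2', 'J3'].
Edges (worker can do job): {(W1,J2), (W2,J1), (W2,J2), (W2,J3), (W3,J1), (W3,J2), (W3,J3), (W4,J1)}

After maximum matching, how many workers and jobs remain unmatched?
Unmatched: 1 workers, 0 jobs

Maximum matching size: 3
Workers: 4 total, 3 matched, 1 unmatched
Jobs: 3 total, 3 matched, 0 unmatched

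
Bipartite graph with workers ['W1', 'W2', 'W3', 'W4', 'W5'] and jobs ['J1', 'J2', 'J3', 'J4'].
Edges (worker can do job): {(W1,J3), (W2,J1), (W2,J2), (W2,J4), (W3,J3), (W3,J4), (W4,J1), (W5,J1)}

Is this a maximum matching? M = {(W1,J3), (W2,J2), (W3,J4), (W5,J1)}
Yes, size 4 is maximum

Proposed matching has size 4.
Maximum matching size for this graph: 4.

This is a maximum matching.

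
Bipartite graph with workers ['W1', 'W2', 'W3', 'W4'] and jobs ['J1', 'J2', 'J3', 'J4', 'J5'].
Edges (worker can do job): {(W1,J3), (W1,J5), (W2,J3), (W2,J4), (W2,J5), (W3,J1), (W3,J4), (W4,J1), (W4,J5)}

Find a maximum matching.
Matching: {(W1,J5), (W2,J3), (W3,J4), (W4,J1)}

Maximum matching (size 4):
  W1 → J5
  W2 → J3
  W3 → J4
  W4 → J1

Each worker is assigned to at most one job, and each job to at most one worker.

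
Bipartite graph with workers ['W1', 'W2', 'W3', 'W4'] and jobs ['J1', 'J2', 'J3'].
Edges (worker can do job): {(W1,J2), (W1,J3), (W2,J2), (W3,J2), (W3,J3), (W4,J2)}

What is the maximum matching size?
Maximum matching size = 2

Maximum matching: {(W3,J3), (W4,J2)}
Size: 2

This assigns 2 workers to 2 distinct jobs.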